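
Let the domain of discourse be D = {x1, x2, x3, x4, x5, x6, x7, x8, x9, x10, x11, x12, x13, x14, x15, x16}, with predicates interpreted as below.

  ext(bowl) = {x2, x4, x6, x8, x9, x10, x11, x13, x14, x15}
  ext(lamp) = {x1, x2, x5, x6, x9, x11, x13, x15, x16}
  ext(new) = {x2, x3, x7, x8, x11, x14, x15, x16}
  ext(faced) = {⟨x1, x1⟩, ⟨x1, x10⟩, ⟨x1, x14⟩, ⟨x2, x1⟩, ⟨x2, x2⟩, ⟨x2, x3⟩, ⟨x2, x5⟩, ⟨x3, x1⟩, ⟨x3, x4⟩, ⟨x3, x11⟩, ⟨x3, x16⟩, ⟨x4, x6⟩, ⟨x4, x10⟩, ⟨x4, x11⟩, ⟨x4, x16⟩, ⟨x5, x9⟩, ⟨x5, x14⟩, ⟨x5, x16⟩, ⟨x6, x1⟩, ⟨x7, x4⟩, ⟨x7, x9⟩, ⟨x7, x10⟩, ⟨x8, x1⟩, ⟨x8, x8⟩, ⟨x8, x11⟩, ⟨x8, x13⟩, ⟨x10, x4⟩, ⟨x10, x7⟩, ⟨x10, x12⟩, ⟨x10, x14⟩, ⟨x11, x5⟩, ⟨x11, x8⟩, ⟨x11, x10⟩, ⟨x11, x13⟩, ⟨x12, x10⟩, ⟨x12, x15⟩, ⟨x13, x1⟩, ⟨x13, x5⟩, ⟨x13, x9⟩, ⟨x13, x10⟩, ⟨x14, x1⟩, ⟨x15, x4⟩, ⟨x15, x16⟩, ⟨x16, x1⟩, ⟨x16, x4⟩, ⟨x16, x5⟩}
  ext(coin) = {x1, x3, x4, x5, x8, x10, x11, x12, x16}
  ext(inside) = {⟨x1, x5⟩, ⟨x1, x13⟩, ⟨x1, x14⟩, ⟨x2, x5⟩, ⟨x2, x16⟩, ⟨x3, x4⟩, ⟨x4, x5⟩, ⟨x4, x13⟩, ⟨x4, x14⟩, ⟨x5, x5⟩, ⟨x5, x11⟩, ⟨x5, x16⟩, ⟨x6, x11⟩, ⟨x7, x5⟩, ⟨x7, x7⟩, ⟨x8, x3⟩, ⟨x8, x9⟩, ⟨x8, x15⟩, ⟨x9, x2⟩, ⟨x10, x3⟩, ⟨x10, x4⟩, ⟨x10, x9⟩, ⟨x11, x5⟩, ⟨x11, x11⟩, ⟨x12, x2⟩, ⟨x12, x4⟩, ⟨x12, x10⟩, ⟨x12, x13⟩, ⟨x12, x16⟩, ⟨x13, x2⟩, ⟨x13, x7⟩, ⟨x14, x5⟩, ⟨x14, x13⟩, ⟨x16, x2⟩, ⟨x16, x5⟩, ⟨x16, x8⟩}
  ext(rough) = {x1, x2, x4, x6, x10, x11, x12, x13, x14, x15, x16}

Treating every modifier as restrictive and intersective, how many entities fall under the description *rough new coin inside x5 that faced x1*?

1

⟦inside x5⟧ = {x : ⟨x, x5⟩ ∈ ⟦inside⟧} = {x1, x2, x4, x5, x7, x11, x14, x16}
⟦that faced x1⟧ = {x : ⟨x, x1⟩ ∈ ⟦faced⟧} = {x1, x2, x3, x6, x8, x13, x14, x16}
⟦coin⟧ = {x1, x3, x4, x5, x8, x10, x11, x12, x16}
… ∩ ⟦inside x5⟧ = {x1, x3, x4, x5, x8, x10, x11, x12, x16} ∩ {x1, x2, x4, x5, x7, x11, x14, x16} = {x1, x4, x5, x11, x16}
… ∩ ⟦that faced x1⟧ = {x1, x4, x5, x11, x16} ∩ {x1, x2, x3, x6, x8, x13, x14, x16} = {x1, x16}
… ∩ ⟦rough⟧ = {x1, x16} ∩ {x1, x2, x4, x6, x10, x11, x12, x13, x14, x15, x16} = {x1, x16}
… ∩ ⟦new⟧ = {x1, x16} ∩ {x2, x3, x7, x8, x11, x14, x15, x16} = {x16}
⟦rough new coin inside x5 that faced x1⟧ = {x16}, so the cardinality is 1.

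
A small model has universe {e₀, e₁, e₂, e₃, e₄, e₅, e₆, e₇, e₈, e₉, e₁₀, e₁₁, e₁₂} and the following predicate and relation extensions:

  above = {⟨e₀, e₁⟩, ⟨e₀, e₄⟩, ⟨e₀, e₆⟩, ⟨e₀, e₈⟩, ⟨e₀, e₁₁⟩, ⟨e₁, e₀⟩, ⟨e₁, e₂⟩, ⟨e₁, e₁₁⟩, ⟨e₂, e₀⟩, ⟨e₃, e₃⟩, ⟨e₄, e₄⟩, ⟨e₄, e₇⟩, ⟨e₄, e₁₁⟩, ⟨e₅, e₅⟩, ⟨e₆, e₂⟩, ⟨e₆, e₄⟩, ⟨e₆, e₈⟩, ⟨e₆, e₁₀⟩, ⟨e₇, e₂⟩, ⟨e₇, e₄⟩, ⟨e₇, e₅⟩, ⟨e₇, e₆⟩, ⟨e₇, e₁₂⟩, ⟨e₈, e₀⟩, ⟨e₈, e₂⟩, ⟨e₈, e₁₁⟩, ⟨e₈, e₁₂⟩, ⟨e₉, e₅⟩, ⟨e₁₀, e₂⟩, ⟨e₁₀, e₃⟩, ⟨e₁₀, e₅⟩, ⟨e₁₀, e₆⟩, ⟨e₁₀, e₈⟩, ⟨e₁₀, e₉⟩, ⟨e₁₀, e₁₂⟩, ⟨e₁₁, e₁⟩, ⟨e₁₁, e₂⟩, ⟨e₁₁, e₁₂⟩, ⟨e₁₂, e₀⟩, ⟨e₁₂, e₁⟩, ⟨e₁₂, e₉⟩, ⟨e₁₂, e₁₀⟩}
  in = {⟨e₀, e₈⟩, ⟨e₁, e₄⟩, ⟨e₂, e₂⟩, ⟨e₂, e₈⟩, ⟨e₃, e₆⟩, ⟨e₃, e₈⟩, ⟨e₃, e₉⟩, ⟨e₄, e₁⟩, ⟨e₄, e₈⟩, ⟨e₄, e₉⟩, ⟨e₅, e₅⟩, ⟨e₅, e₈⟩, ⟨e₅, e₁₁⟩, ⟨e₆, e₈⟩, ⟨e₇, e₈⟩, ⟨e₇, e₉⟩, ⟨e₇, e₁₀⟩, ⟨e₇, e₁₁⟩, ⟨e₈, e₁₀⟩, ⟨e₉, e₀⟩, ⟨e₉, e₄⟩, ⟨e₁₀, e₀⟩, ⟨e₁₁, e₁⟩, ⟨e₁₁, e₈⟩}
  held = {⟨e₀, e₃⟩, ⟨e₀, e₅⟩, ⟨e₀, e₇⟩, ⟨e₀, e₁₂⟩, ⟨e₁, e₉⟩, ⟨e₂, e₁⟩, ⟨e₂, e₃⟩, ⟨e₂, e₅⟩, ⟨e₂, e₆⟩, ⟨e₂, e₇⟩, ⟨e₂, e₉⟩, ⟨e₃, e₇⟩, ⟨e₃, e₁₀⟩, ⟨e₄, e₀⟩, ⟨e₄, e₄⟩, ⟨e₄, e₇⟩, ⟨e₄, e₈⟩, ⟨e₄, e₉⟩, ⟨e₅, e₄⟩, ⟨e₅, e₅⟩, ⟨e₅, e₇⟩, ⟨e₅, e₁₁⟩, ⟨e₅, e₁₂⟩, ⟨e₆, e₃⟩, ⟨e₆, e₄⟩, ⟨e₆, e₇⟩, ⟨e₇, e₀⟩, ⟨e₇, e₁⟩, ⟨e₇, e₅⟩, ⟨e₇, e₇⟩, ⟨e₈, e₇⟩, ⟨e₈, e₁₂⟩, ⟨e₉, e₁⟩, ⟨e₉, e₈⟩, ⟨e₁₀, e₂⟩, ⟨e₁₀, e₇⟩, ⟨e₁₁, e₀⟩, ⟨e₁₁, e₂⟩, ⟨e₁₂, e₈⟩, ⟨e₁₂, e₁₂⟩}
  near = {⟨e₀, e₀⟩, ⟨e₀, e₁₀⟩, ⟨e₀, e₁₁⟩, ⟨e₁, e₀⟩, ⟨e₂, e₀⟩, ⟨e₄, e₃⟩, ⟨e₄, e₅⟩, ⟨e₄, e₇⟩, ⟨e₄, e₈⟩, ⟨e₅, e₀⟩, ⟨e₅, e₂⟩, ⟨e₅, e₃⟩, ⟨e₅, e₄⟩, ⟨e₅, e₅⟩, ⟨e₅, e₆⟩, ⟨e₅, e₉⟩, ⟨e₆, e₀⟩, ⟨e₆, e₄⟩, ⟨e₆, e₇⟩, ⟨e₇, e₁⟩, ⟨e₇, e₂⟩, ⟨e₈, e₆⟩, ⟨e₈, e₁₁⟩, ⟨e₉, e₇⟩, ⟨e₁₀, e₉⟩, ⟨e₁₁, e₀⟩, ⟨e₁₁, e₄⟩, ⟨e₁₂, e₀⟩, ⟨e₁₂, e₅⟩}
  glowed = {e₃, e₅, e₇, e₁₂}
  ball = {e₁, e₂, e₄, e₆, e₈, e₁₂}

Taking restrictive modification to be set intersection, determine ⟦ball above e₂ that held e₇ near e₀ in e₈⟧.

{e₆}

⟦above e₂⟧ = {x : ⟨x, e₂⟩ ∈ ⟦above⟧} = {e₁, e₆, e₇, e₈, e₁₀, e₁₁}
⟦that held e₇⟧ = {x : ⟨x, e₇⟩ ∈ ⟦held⟧} = {e₀, e₂, e₃, e₄, e₅, e₆, e₇, e₈, e₁₀}
⟦near e₀⟧ = {x : ⟨x, e₀⟩ ∈ ⟦near⟧} = {e₀, e₁, e₂, e₅, e₆, e₁₁, e₁₂}
⟦in e₈⟧ = {x : ⟨x, e₈⟩ ∈ ⟦in⟧} = {e₀, e₂, e₃, e₄, e₅, e₆, e₇, e₁₁}
⟦ball⟧ = {e₁, e₂, e₄, e₆, e₈, e₁₂}
… ∩ ⟦above e₂⟧ = {e₁, e₂, e₄, e₆, e₈, e₁₂} ∩ {e₁, e₆, e₇, e₈, e₁₀, e₁₁} = {e₁, e₆, e₈}
… ∩ ⟦that held e₇⟧ = {e₁, e₆, e₈} ∩ {e₀, e₂, e₃, e₄, e₅, e₆, e₇, e₈, e₁₀} = {e₆, e₈}
… ∩ ⟦near e₀⟧ = {e₆, e₈} ∩ {e₀, e₁, e₂, e₅, e₆, e₁₁, e₁₂} = {e₆}
… ∩ ⟦in e₈⟧ = {e₆} ∩ {e₀, e₂, e₃, e₄, e₅, e₆, e₇, e₁₁} = {e₆}
So ⟦ball above e₂ that held e₇ near e₀ in e₈⟧ = {e₆}.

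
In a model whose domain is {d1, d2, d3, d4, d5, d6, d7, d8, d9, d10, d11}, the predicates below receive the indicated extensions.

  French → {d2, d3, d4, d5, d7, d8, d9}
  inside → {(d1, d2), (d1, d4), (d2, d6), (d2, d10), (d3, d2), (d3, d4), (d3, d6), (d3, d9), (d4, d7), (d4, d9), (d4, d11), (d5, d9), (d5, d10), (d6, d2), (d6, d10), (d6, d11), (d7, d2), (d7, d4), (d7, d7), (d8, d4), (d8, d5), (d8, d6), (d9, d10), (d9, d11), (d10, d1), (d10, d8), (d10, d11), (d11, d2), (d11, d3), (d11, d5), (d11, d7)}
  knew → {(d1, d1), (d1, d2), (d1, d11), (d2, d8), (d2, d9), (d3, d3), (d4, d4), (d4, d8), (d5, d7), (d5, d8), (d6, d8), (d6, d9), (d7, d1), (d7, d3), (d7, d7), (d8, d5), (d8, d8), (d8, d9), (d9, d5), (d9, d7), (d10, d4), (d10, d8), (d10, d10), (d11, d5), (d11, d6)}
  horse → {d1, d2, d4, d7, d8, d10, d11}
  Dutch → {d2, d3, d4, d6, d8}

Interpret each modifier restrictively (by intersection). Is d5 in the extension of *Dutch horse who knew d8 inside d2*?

⟦who knew d8⟧ = {x : ⟨x, d8⟩ ∈ ⟦knew⟧} = {d2, d4, d5, d6, d8, d10}
⟦inside d2⟧ = {x : ⟨x, d2⟩ ∈ ⟦inside⟧} = {d1, d3, d6, d7, d11}
⟦horse⟧ = {d1, d2, d4, d7, d8, d10, d11}
… ∩ ⟦who knew d8⟧ = {d1, d2, d4, d7, d8, d10, d11} ∩ {d2, d4, d5, d6, d8, d10} = {d2, d4, d8, d10}
… ∩ ⟦inside d2⟧ = {d2, d4, d8, d10} ∩ {d1, d3, d6, d7, d11} = ∅
… ∩ ⟦Dutch⟧ = ∅ ∩ {d2, d3, d4, d6, d8} = ∅
⟦Dutch horse who knew d8 inside d2⟧ = ∅; d5 ∉ this set.

no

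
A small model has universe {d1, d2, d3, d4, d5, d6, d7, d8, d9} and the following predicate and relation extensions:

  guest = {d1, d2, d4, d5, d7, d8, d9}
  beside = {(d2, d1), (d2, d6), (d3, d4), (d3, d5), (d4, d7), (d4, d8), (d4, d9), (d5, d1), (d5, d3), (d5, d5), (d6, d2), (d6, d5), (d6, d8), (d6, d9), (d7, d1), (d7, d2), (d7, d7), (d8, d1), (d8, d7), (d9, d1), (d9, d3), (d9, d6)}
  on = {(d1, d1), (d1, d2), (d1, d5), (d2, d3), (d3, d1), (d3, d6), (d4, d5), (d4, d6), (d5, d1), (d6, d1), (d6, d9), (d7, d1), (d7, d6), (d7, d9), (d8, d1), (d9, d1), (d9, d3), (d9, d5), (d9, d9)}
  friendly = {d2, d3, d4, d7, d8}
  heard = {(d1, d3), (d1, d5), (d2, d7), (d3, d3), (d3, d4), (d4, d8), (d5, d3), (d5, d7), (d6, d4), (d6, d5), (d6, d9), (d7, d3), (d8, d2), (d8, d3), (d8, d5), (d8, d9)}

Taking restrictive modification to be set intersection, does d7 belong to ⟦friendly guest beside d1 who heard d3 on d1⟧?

⟦beside d1⟧ = {x : ⟨x, d1⟩ ∈ ⟦beside⟧} = {d2, d5, d7, d8, d9}
⟦who heard d3⟧ = {x : ⟨x, d3⟩ ∈ ⟦heard⟧} = {d1, d3, d5, d7, d8}
⟦on d1⟧ = {x : ⟨x, d1⟩ ∈ ⟦on⟧} = {d1, d3, d5, d6, d7, d8, d9}
⟦guest⟧ = {d1, d2, d4, d5, d7, d8, d9}
… ∩ ⟦beside d1⟧ = {d1, d2, d4, d5, d7, d8, d9} ∩ {d2, d5, d7, d8, d9} = {d2, d5, d7, d8, d9}
… ∩ ⟦who heard d3⟧ = {d2, d5, d7, d8, d9} ∩ {d1, d3, d5, d7, d8} = {d5, d7, d8}
… ∩ ⟦on d1⟧ = {d5, d7, d8} ∩ {d1, d3, d5, d6, d7, d8, d9} = {d5, d7, d8}
… ∩ ⟦friendly⟧ = {d5, d7, d8} ∩ {d2, d3, d4, d7, d8} = {d7, d8}
⟦friendly guest beside d1 who heard d3 on d1⟧ = {d7, d8}; d7 ∈ this set.

yes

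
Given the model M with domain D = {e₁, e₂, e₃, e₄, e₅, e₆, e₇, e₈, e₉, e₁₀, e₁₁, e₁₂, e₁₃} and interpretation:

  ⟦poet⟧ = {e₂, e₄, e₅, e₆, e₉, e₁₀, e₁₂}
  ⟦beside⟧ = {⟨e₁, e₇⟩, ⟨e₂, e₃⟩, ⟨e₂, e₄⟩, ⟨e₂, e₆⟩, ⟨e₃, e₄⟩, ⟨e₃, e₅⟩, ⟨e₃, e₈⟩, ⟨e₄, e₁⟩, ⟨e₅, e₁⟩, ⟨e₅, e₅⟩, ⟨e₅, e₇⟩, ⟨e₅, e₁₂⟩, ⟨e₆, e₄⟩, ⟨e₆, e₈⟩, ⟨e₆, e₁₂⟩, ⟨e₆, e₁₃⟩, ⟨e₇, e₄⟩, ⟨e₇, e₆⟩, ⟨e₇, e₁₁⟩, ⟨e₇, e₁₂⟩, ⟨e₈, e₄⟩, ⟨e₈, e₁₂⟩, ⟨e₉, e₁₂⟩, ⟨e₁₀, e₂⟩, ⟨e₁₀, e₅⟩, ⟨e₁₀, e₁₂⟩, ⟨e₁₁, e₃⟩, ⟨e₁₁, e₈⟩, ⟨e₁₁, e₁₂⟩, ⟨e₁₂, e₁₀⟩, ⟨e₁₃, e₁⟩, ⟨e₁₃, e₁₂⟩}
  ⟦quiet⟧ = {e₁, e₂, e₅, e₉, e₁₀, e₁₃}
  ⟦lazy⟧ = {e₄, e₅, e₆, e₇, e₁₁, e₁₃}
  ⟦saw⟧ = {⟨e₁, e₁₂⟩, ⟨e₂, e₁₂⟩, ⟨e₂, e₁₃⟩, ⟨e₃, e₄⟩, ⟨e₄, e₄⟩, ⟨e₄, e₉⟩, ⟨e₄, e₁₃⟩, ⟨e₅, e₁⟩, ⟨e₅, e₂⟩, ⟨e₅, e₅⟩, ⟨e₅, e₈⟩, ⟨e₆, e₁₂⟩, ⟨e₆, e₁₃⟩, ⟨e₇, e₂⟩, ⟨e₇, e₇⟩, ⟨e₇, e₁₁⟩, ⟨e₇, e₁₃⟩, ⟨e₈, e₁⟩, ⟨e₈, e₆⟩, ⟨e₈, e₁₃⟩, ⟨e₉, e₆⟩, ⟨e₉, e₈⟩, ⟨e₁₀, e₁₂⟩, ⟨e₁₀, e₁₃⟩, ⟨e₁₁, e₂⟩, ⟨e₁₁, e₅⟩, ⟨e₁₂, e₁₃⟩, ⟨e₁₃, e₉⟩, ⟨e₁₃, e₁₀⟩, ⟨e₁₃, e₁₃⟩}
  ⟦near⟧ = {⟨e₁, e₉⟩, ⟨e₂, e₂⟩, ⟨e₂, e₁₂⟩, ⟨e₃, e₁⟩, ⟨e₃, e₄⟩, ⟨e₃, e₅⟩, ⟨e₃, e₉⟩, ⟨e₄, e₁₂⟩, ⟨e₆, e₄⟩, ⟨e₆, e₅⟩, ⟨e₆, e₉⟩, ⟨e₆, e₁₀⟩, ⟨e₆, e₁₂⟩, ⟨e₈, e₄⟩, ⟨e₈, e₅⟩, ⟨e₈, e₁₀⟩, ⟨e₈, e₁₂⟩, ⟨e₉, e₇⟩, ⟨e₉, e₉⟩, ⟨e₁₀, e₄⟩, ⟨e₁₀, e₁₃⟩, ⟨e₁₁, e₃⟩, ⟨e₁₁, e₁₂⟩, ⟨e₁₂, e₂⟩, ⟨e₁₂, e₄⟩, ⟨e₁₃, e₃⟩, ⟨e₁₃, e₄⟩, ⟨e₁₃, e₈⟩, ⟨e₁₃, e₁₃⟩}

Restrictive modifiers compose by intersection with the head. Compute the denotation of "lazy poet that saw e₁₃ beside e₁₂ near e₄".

{e₆}

⟦that saw e₁₃⟧ = {x : ⟨x, e₁₃⟩ ∈ ⟦saw⟧} = {e₂, e₄, e₆, e₇, e₈, e₁₀, e₁₂, e₁₃}
⟦beside e₁₂⟧ = {x : ⟨x, e₁₂⟩ ∈ ⟦beside⟧} = {e₅, e₆, e₇, e₈, e₉, e₁₀, e₁₁, e₁₃}
⟦near e₄⟧ = {x : ⟨x, e₄⟩ ∈ ⟦near⟧} = {e₃, e₆, e₈, e₁₀, e₁₂, e₁₃}
⟦poet⟧ = {e₂, e₄, e₅, e₆, e₉, e₁₀, e₁₂}
… ∩ ⟦that saw e₁₃⟧ = {e₂, e₄, e₅, e₆, e₉, e₁₀, e₁₂} ∩ {e₂, e₄, e₆, e₇, e₈, e₁₀, e₁₂, e₁₃} = {e₂, e₄, e₆, e₁₀, e₁₂}
… ∩ ⟦beside e₁₂⟧ = {e₂, e₄, e₆, e₁₀, e₁₂} ∩ {e₅, e₆, e₇, e₈, e₉, e₁₀, e₁₁, e₁₃} = {e₆, e₁₀}
… ∩ ⟦near e₄⟧ = {e₆, e₁₀} ∩ {e₃, e₆, e₈, e₁₀, e₁₂, e₁₃} = {e₆, e₁₀}
… ∩ ⟦lazy⟧ = {e₆, e₁₀} ∩ {e₄, e₅, e₆, e₇, e₁₁, e₁₃} = {e₆}
So ⟦lazy poet that saw e₁₃ beside e₁₂ near e₄⟧ = {e₆}.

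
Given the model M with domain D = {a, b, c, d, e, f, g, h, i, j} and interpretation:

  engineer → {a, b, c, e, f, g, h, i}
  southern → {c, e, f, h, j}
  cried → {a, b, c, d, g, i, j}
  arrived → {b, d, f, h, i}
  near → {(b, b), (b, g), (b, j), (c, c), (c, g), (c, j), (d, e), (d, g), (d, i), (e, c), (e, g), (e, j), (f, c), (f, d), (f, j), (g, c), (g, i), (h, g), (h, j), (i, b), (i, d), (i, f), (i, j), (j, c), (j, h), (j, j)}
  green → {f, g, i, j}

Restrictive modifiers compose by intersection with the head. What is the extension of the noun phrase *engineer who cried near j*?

{b, c, i}

⟦who cried⟧ = ⟦cried⟧ = {a, b, c, d, g, i, j}
⟦near j⟧ = {x : ⟨x, j⟩ ∈ ⟦near⟧} = {b, c, e, f, h, i, j}
⟦engineer⟧ = {a, b, c, e, f, g, h, i}
… ∩ ⟦who cried⟧ = {a, b, c, e, f, g, h, i} ∩ {a, b, c, d, g, i, j} = {a, b, c, g, i}
… ∩ ⟦near j⟧ = {a, b, c, g, i} ∩ {b, c, e, f, h, i, j} = {b, c, i}
So ⟦engineer who cried near j⟧ = {b, c, i}.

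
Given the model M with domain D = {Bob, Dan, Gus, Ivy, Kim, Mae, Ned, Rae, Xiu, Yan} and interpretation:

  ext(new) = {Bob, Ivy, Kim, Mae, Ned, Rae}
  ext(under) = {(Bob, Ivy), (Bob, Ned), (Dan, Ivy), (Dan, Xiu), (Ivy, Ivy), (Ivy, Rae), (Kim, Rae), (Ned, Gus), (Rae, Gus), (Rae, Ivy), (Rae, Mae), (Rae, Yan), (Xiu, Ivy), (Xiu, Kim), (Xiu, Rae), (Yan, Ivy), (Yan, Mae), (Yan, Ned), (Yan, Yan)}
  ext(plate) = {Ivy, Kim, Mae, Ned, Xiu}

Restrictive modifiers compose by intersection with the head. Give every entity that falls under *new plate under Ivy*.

⟦under Ivy⟧ = {x : ⟨x, Ivy⟩ ∈ ⟦under⟧} = {Bob, Dan, Ivy, Rae, Xiu, Yan}
⟦plate⟧ = {Ivy, Kim, Mae, Ned, Xiu}
… ∩ ⟦under Ivy⟧ = {Ivy, Kim, Mae, Ned, Xiu} ∩ {Bob, Dan, Ivy, Rae, Xiu, Yan} = {Ivy, Xiu}
… ∩ ⟦new⟧ = {Ivy, Xiu} ∩ {Bob, Ivy, Kim, Mae, Ned, Rae} = {Ivy}
So ⟦new plate under Ivy⟧ = {Ivy}.

{Ivy}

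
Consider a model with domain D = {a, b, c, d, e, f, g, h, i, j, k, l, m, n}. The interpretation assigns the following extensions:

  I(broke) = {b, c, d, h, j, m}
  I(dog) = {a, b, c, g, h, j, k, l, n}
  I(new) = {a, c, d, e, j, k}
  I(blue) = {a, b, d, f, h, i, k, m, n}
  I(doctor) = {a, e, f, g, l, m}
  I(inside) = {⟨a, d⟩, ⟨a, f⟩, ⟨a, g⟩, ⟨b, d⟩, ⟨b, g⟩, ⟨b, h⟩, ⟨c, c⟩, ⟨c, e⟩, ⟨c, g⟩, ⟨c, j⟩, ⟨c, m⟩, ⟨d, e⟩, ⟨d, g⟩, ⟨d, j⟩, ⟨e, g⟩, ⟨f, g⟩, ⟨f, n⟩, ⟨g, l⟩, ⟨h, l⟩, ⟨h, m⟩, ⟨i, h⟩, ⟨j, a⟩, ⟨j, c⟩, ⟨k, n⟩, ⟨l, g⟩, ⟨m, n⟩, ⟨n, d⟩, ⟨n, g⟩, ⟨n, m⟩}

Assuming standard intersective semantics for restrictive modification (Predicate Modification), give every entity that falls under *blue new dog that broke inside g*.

⟦that broke⟧ = ⟦broke⟧ = {b, c, d, h, j, m}
⟦inside g⟧ = {x : ⟨x, g⟩ ∈ ⟦inside⟧} = {a, b, c, d, e, f, l, n}
⟦dog⟧ = {a, b, c, g, h, j, k, l, n}
… ∩ ⟦that broke⟧ = {a, b, c, g, h, j, k, l, n} ∩ {b, c, d, h, j, m} = {b, c, h, j}
… ∩ ⟦inside g⟧ = {b, c, h, j} ∩ {a, b, c, d, e, f, l, n} = {b, c}
… ∩ ⟦blue⟧ = {b, c} ∩ {a, b, d, f, h, i, k, m, n} = {b}
… ∩ ⟦new⟧ = {b} ∩ {a, c, d, e, j, k} = ∅
So ⟦blue new dog that broke inside g⟧ = { }.

{ }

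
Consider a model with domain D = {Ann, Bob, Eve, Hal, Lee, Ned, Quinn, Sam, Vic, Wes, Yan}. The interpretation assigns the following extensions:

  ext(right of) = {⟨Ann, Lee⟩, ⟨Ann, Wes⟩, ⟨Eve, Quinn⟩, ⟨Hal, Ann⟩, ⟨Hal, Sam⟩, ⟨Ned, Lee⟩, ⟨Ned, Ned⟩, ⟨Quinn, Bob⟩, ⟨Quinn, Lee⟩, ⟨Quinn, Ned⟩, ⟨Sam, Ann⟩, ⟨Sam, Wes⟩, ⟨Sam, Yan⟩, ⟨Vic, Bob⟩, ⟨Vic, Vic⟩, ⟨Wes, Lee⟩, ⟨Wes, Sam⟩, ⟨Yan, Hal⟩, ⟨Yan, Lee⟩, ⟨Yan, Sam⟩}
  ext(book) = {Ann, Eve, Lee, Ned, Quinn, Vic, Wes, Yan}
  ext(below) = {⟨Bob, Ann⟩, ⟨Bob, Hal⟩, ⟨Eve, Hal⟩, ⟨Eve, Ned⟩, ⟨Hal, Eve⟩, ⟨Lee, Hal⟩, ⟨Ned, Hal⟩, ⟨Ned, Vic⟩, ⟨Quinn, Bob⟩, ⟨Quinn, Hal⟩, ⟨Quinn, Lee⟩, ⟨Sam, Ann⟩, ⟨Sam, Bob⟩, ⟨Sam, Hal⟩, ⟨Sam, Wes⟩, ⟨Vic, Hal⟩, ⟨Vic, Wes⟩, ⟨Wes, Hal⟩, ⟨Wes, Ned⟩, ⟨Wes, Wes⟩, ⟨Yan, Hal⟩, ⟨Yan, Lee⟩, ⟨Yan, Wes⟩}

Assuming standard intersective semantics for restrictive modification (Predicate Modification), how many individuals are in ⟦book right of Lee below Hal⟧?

⟦right of Lee⟧ = {x : ⟨x, Lee⟩ ∈ ⟦right of⟧} = {Ann, Ned, Quinn, Wes, Yan}
⟦below Hal⟧ = {x : ⟨x, Hal⟩ ∈ ⟦below⟧} = {Bob, Eve, Lee, Ned, Quinn, Sam, Vic, Wes, Yan}
⟦book⟧ = {Ann, Eve, Lee, Ned, Quinn, Vic, Wes, Yan}
… ∩ ⟦right of Lee⟧ = {Ann, Eve, Lee, Ned, Quinn, Vic, Wes, Yan} ∩ {Ann, Ned, Quinn, Wes, Yan} = {Ann, Ned, Quinn, Wes, Yan}
… ∩ ⟦below Hal⟧ = {Ann, Ned, Quinn, Wes, Yan} ∩ {Bob, Eve, Lee, Ned, Quinn, Sam, Vic, Wes, Yan} = {Ned, Quinn, Wes, Yan}
⟦book right of Lee below Hal⟧ = {Ned, Quinn, Wes, Yan}, so the cardinality is 4.

4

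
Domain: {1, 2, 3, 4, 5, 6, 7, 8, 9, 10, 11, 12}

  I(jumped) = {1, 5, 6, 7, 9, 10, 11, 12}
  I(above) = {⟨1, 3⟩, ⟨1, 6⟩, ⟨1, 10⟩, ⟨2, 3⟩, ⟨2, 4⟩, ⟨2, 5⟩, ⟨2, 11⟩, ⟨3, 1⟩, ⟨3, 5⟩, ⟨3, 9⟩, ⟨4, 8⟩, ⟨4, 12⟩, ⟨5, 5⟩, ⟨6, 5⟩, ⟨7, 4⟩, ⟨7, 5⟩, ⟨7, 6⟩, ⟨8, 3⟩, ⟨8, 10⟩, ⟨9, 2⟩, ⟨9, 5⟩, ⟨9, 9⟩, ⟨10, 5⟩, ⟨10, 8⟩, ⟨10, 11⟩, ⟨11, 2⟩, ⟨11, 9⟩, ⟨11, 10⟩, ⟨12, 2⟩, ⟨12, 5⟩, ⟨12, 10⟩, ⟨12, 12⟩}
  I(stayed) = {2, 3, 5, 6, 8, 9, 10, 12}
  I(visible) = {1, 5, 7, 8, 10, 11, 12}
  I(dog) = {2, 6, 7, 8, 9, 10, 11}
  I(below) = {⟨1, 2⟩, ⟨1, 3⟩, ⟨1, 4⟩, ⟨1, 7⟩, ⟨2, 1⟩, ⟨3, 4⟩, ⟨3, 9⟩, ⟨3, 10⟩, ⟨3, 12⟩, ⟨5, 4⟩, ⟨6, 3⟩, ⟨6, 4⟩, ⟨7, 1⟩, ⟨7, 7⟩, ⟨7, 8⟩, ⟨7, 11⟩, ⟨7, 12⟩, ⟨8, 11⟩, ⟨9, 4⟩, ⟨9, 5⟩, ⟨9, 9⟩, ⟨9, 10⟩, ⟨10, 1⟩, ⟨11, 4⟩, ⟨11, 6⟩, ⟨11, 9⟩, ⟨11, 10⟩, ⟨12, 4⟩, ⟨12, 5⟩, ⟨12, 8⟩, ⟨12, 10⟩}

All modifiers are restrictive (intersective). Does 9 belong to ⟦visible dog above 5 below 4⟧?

⟦above 5⟧ = {x : ⟨x, 5⟩ ∈ ⟦above⟧} = {2, 3, 5, 6, 7, 9, 10, 12}
⟦below 4⟧ = {x : ⟨x, 4⟩ ∈ ⟦below⟧} = {1, 3, 5, 6, 9, 11, 12}
⟦dog⟧ = {2, 6, 7, 8, 9, 10, 11}
… ∩ ⟦above 5⟧ = {2, 6, 7, 8, 9, 10, 11} ∩ {2, 3, 5, 6, 7, 9, 10, 12} = {2, 6, 7, 9, 10}
… ∩ ⟦below 4⟧ = {2, 6, 7, 9, 10} ∩ {1, 3, 5, 6, 9, 11, 12} = {6, 9}
… ∩ ⟦visible⟧ = {6, 9} ∩ {1, 5, 7, 8, 10, 11, 12} = ∅
⟦visible dog above 5 below 4⟧ = ∅; 9 ∉ this set.

no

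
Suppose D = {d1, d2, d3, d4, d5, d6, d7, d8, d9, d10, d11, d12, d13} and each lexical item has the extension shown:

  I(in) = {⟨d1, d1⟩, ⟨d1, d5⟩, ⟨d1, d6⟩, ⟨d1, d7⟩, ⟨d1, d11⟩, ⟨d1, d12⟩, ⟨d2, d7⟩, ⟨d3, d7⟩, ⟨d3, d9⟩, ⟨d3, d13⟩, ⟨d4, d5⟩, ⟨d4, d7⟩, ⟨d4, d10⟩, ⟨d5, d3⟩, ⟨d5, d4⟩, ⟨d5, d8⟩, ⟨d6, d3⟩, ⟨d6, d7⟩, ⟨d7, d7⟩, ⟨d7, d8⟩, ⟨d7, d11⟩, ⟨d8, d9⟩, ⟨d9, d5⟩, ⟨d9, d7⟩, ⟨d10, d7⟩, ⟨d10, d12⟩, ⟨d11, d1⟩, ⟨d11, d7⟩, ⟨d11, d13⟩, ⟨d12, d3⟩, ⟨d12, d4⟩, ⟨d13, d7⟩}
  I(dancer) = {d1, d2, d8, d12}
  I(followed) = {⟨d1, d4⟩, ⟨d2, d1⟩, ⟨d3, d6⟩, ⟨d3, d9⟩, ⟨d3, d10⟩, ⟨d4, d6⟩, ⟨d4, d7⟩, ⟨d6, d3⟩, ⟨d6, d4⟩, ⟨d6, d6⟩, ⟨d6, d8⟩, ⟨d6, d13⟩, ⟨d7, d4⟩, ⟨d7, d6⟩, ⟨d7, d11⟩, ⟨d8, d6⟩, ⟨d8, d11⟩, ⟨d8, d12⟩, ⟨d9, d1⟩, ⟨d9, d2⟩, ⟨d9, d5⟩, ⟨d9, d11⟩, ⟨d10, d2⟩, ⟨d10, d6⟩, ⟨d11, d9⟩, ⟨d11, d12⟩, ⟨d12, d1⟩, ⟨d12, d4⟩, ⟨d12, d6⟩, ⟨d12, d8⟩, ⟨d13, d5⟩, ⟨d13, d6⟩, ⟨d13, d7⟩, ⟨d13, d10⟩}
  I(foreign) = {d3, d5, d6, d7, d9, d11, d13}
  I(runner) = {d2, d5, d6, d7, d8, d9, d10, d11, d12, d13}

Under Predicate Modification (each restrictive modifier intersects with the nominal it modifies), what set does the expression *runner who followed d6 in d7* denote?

{d6, d7, d10, d13}

⟦who followed d6⟧ = {x : ⟨x, d6⟩ ∈ ⟦followed⟧} = {d3, d4, d6, d7, d8, d10, d12, d13}
⟦in d7⟧ = {x : ⟨x, d7⟩ ∈ ⟦in⟧} = {d1, d2, d3, d4, d6, d7, d9, d10, d11, d13}
⟦runner⟧ = {d2, d5, d6, d7, d8, d9, d10, d11, d12, d13}
… ∩ ⟦who followed d6⟧ = {d2, d5, d6, d7, d8, d9, d10, d11, d12, d13} ∩ {d3, d4, d6, d7, d8, d10, d12, d13} = {d6, d7, d8, d10, d12, d13}
… ∩ ⟦in d7⟧ = {d6, d7, d8, d10, d12, d13} ∩ {d1, d2, d3, d4, d6, d7, d9, d10, d11, d13} = {d6, d7, d10, d13}
So ⟦runner who followed d6 in d7⟧ = {d6, d7, d10, d13}.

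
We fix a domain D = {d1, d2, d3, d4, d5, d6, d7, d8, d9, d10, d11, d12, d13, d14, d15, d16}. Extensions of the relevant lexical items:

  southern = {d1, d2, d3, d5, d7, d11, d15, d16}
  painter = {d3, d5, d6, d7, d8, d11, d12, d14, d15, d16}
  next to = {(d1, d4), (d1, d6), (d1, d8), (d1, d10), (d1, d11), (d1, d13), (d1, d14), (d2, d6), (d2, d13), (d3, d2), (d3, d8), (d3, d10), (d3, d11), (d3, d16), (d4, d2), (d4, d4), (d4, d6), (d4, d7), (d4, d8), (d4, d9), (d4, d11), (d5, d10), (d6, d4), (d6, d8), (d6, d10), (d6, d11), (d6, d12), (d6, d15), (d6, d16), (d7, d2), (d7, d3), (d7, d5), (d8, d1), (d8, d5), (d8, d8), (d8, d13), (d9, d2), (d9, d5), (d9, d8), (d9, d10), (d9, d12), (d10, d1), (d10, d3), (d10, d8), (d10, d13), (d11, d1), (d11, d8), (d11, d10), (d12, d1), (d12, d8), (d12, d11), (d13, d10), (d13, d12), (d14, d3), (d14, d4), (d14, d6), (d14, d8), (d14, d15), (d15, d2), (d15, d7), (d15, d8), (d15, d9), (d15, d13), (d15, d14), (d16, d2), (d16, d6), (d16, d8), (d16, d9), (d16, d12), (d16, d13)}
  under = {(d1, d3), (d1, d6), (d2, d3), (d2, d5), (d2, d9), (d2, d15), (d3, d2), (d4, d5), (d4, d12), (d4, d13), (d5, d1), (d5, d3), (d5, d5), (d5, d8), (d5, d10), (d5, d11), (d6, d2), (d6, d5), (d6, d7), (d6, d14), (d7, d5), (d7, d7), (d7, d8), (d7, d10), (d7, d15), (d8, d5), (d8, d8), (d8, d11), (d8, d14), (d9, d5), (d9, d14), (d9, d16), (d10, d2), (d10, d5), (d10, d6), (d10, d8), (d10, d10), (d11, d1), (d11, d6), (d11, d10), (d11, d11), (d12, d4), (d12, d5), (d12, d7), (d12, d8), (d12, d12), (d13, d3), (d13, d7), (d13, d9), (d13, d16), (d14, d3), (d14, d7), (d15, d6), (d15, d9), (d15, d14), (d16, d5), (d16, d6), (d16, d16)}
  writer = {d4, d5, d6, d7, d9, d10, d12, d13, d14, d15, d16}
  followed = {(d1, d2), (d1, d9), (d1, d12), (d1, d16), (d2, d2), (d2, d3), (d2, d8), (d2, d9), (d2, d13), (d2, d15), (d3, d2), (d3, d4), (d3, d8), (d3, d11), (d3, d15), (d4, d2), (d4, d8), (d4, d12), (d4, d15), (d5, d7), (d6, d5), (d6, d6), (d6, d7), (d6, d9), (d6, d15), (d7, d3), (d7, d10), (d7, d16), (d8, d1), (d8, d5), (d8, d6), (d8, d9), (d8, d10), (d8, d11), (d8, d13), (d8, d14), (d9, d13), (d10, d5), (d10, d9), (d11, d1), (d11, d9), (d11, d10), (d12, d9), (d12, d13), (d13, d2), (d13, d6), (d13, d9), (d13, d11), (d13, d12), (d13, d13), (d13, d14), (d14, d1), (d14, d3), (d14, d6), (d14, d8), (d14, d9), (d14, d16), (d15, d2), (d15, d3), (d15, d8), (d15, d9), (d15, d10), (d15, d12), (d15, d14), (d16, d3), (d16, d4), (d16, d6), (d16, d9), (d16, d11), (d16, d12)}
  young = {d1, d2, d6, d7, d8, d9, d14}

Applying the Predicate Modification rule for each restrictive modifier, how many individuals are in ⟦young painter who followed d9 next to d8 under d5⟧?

2

⟦who followed d9⟧ = {x : ⟨x, d9⟩ ∈ ⟦followed⟧} = {d1, d2, d6, d8, d10, d11, d12, d13, d14, d15, d16}
⟦next to d8⟧ = {x : ⟨x, d8⟩ ∈ ⟦next to⟧} = {d1, d3, d4, d6, d8, d9, d10, d11, d12, d14, d15, d16}
⟦under d5⟧ = {x : ⟨x, d5⟩ ∈ ⟦under⟧} = {d2, d4, d5, d6, d7, d8, d9, d10, d12, d16}
⟦painter⟧ = {d3, d5, d6, d7, d8, d11, d12, d14, d15, d16}
… ∩ ⟦who followed d9⟧ = {d3, d5, d6, d7, d8, d11, d12, d14, d15, d16} ∩ {d1, d2, d6, d8, d10, d11, d12, d13, d14, d15, d16} = {d6, d8, d11, d12, d14, d15, d16}
… ∩ ⟦next to d8⟧ = {d6, d8, d11, d12, d14, d15, d16} ∩ {d1, d3, d4, d6, d8, d9, d10, d11, d12, d14, d15, d16} = {d6, d8, d11, d12, d14, d15, d16}
… ∩ ⟦under d5⟧ = {d6, d8, d11, d12, d14, d15, d16} ∩ {d2, d4, d5, d6, d7, d8, d9, d10, d12, d16} = {d6, d8, d12, d16}
… ∩ ⟦young⟧ = {d6, d8, d12, d16} ∩ {d1, d2, d6, d7, d8, d9, d14} = {d6, d8}
⟦young painter who followed d9 next to d8 under d5⟧ = {d6, d8}, so the cardinality is 2.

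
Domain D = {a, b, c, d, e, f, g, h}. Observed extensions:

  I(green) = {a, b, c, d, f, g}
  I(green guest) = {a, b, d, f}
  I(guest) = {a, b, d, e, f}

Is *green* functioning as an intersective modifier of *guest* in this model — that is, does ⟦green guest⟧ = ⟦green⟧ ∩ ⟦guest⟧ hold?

⟦green⟧ ∩ ⟦guest⟧ = {a, b, c, d, f, g} ∩ {a, b, d, e, f} = {a, b, d, f}
Observed ⟦green guest⟧ = {a, b, d, f}.
These coincide, so the modifier is intersective here.

yes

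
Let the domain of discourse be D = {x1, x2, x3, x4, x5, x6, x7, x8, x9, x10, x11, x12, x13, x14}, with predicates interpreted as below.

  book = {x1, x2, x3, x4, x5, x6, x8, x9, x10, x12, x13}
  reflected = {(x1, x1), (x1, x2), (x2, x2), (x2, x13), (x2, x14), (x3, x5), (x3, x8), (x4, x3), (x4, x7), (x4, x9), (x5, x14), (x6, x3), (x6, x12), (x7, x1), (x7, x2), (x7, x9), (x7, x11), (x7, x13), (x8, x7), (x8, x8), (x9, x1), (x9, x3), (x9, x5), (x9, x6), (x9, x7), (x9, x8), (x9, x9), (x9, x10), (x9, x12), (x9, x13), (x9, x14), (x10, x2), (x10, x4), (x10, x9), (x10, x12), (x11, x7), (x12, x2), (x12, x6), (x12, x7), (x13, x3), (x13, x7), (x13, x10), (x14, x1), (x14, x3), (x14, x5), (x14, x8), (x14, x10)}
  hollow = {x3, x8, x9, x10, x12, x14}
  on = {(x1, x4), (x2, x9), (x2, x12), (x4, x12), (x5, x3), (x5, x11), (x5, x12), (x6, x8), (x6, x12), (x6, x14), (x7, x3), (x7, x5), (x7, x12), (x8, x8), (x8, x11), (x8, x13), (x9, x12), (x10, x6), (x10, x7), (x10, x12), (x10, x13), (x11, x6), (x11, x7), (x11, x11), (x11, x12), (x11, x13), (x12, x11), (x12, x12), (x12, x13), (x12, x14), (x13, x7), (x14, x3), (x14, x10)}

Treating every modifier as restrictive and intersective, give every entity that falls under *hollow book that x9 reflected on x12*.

{x9, x10, x12}

⟦that x9 reflected⟧ = {x : ⟨x9, x⟩ ∈ ⟦reflected⟧} = {x1, x3, x5, x6, x7, x8, x9, x10, x12, x13, x14}
⟦on x12⟧ = {x : ⟨x, x12⟩ ∈ ⟦on⟧} = {x2, x4, x5, x6, x7, x9, x10, x11, x12}
⟦book⟧ = {x1, x2, x3, x4, x5, x6, x8, x9, x10, x12, x13}
… ∩ ⟦that x9 reflected⟧ = {x1, x2, x3, x4, x5, x6, x8, x9, x10, x12, x13} ∩ {x1, x3, x5, x6, x7, x8, x9, x10, x12, x13, x14} = {x1, x3, x5, x6, x8, x9, x10, x12, x13}
… ∩ ⟦on x12⟧ = {x1, x3, x5, x6, x8, x9, x10, x12, x13} ∩ {x2, x4, x5, x6, x7, x9, x10, x11, x12} = {x5, x6, x9, x10, x12}
… ∩ ⟦hollow⟧ = {x5, x6, x9, x10, x12} ∩ {x3, x8, x9, x10, x12, x14} = {x9, x10, x12}
So ⟦hollow book that x9 reflected on x12⟧ = {x9, x10, x12}.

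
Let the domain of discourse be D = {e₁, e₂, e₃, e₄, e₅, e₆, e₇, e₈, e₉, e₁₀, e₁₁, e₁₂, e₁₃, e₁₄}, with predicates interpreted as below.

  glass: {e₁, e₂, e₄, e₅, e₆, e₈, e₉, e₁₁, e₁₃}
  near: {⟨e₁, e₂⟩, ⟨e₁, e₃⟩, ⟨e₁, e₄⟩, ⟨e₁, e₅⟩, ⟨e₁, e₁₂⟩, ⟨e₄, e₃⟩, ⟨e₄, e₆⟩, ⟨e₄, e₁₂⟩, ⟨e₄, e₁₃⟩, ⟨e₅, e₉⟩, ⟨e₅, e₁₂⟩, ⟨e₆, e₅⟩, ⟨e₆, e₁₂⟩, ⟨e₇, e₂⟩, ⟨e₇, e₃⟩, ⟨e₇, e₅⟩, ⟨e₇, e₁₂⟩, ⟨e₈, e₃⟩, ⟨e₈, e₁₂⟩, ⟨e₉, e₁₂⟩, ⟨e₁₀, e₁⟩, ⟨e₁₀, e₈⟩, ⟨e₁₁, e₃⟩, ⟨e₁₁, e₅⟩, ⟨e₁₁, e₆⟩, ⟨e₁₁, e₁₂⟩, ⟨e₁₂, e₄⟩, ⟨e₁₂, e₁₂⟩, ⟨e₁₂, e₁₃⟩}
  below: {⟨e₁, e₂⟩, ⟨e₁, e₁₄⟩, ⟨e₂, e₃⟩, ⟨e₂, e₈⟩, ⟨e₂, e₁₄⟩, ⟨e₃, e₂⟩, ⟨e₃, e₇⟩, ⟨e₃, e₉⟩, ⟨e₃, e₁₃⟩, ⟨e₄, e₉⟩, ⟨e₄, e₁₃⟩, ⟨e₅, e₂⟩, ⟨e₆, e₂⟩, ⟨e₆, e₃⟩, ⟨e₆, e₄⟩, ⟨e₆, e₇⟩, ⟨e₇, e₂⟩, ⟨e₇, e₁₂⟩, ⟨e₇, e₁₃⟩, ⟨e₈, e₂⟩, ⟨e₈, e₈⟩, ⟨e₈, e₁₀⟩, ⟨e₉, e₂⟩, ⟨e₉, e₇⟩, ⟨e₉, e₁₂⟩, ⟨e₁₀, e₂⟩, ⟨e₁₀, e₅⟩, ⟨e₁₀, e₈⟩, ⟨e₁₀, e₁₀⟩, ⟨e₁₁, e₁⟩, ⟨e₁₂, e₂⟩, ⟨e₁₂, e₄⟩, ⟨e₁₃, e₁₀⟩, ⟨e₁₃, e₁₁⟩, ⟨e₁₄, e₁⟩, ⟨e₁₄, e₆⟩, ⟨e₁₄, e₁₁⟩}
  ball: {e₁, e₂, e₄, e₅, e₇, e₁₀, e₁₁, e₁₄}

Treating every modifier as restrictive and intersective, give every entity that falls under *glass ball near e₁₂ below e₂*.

⟦near e₁₂⟧ = {x : ⟨x, e₁₂⟩ ∈ ⟦near⟧} = {e₁, e₄, e₅, e₆, e₇, e₈, e₉, e₁₁, e₁₂}
⟦below e₂⟧ = {x : ⟨x, e₂⟩ ∈ ⟦below⟧} = {e₁, e₃, e₅, e₆, e₇, e₈, e₉, e₁₀, e₁₂}
⟦ball⟧ = {e₁, e₂, e₄, e₅, e₇, e₁₀, e₁₁, e₁₄}
… ∩ ⟦near e₁₂⟧ = {e₁, e₂, e₄, e₅, e₇, e₁₀, e₁₁, e₁₄} ∩ {e₁, e₄, e₅, e₆, e₇, e₈, e₉, e₁₁, e₁₂} = {e₁, e₄, e₅, e₇, e₁₁}
… ∩ ⟦below e₂⟧ = {e₁, e₄, e₅, e₇, e₁₁} ∩ {e₁, e₃, e₅, e₆, e₇, e₈, e₉, e₁₀, e₁₂} = {e₁, e₅, e₇}
… ∩ ⟦glass⟧ = {e₁, e₅, e₇} ∩ {e₁, e₂, e₄, e₅, e₆, e₈, e₉, e₁₁, e₁₃} = {e₁, e₅}
So ⟦glass ball near e₁₂ below e₂⟧ = {e₁, e₅}.

{e₁, e₅}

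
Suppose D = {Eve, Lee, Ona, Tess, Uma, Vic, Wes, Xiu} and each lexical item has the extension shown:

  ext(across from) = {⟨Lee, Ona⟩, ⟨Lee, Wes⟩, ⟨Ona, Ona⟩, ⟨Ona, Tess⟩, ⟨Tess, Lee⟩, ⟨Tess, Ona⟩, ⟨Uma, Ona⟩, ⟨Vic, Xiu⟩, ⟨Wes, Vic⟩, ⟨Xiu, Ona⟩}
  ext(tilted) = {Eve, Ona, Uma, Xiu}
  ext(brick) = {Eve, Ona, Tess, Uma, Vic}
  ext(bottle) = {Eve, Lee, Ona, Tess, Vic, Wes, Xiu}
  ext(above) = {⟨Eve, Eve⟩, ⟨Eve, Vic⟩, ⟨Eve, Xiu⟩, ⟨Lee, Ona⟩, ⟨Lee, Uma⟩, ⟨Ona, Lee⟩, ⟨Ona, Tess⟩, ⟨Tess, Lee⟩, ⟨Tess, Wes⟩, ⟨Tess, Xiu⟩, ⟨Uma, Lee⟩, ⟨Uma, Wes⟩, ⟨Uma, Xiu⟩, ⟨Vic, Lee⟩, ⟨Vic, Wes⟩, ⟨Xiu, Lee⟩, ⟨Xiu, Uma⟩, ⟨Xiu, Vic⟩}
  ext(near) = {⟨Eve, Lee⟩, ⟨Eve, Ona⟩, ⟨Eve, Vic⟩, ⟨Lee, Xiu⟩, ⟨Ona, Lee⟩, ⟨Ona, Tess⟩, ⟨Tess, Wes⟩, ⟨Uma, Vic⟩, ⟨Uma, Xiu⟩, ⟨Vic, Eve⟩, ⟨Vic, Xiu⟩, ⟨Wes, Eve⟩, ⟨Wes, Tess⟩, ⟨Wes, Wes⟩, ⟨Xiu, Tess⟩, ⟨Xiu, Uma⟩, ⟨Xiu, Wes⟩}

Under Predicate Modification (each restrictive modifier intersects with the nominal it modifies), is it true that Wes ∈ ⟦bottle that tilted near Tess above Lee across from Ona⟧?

no

⟦that tilted⟧ = ⟦tilted⟧ = {Eve, Ona, Uma, Xiu}
⟦near Tess⟧ = {x : ⟨x, Tess⟩ ∈ ⟦near⟧} = {Ona, Wes, Xiu}
⟦above Lee⟧ = {x : ⟨x, Lee⟩ ∈ ⟦above⟧} = {Ona, Tess, Uma, Vic, Xiu}
⟦across from Ona⟧ = {x : ⟨x, Ona⟩ ∈ ⟦across from⟧} = {Lee, Ona, Tess, Uma, Xiu}
⟦bottle⟧ = {Eve, Lee, Ona, Tess, Vic, Wes, Xiu}
… ∩ ⟦that tilted⟧ = {Eve, Lee, Ona, Tess, Vic, Wes, Xiu} ∩ {Eve, Ona, Uma, Xiu} = {Eve, Ona, Xiu}
… ∩ ⟦near Tess⟧ = {Eve, Ona, Xiu} ∩ {Ona, Wes, Xiu} = {Ona, Xiu}
… ∩ ⟦above Lee⟧ = {Ona, Xiu} ∩ {Ona, Tess, Uma, Vic, Xiu} = {Ona, Xiu}
… ∩ ⟦across from Ona⟧ = {Ona, Xiu} ∩ {Lee, Ona, Tess, Uma, Xiu} = {Ona, Xiu}
⟦bottle that tilted near Tess above Lee across from Ona⟧ = {Ona, Xiu}; Wes ∉ this set.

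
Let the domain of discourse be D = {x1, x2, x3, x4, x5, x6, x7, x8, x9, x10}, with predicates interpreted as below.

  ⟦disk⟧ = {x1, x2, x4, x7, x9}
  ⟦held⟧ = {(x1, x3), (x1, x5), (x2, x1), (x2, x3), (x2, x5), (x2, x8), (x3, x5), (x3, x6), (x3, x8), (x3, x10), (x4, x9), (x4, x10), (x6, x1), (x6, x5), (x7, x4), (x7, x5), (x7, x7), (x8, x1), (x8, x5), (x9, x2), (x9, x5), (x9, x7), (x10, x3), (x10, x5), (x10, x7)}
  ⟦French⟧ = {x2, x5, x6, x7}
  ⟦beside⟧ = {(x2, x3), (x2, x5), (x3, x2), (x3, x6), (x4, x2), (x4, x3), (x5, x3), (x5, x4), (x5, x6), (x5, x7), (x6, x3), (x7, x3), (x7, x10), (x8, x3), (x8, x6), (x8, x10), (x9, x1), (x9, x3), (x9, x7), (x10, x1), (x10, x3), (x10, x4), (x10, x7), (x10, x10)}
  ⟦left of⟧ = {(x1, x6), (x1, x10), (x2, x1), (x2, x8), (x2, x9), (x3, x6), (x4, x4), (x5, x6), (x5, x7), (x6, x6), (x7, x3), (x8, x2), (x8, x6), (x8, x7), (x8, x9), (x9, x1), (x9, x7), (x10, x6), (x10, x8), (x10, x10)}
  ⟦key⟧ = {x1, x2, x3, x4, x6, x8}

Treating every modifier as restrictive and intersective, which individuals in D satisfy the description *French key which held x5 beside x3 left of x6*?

{x6}

⟦which held x5⟧ = {x : ⟨x, x5⟩ ∈ ⟦held⟧} = {x1, x2, x3, x6, x7, x8, x9, x10}
⟦beside x3⟧ = {x : ⟨x, x3⟩ ∈ ⟦beside⟧} = {x2, x4, x5, x6, x7, x8, x9, x10}
⟦left of x6⟧ = {x : ⟨x, x6⟩ ∈ ⟦left of⟧} = {x1, x3, x5, x6, x8, x10}
⟦key⟧ = {x1, x2, x3, x4, x6, x8}
… ∩ ⟦which held x5⟧ = {x1, x2, x3, x4, x6, x8} ∩ {x1, x2, x3, x6, x7, x8, x9, x10} = {x1, x2, x3, x6, x8}
… ∩ ⟦beside x3⟧ = {x1, x2, x3, x6, x8} ∩ {x2, x4, x5, x6, x7, x8, x9, x10} = {x2, x6, x8}
… ∩ ⟦left of x6⟧ = {x2, x6, x8} ∩ {x1, x3, x5, x6, x8, x10} = {x6, x8}
… ∩ ⟦French⟧ = {x6, x8} ∩ {x2, x5, x6, x7} = {x6}
So ⟦French key which held x5 beside x3 left of x6⟧ = {x6}.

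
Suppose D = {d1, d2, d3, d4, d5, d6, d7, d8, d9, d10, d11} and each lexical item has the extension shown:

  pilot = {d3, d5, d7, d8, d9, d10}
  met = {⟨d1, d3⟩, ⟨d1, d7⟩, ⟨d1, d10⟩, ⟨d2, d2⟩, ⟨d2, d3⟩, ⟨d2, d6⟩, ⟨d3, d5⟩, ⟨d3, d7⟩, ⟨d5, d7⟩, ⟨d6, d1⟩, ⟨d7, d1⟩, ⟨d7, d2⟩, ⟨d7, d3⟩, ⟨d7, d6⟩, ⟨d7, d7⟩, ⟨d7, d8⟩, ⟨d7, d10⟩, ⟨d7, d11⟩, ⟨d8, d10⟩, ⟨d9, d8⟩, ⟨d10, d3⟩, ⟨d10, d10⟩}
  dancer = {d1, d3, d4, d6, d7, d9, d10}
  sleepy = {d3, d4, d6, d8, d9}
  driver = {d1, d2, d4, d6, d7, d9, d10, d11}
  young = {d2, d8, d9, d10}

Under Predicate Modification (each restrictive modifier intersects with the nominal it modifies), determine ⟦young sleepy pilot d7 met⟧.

{d8}

⟦d7 met⟧ = {x : ⟨d7, x⟩ ∈ ⟦met⟧} = {d1, d2, d3, d6, d7, d8, d10, d11}
⟦pilot⟧ = {d3, d5, d7, d8, d9, d10}
… ∩ ⟦d7 met⟧ = {d3, d5, d7, d8, d9, d10} ∩ {d1, d2, d3, d6, d7, d8, d10, d11} = {d3, d7, d8, d10}
… ∩ ⟦young⟧ = {d3, d7, d8, d10} ∩ {d2, d8, d9, d10} = {d8, d10}
… ∩ ⟦sleepy⟧ = {d8, d10} ∩ {d3, d4, d6, d8, d9} = {d8}
So ⟦young sleepy pilot d7 met⟧ = {d8}.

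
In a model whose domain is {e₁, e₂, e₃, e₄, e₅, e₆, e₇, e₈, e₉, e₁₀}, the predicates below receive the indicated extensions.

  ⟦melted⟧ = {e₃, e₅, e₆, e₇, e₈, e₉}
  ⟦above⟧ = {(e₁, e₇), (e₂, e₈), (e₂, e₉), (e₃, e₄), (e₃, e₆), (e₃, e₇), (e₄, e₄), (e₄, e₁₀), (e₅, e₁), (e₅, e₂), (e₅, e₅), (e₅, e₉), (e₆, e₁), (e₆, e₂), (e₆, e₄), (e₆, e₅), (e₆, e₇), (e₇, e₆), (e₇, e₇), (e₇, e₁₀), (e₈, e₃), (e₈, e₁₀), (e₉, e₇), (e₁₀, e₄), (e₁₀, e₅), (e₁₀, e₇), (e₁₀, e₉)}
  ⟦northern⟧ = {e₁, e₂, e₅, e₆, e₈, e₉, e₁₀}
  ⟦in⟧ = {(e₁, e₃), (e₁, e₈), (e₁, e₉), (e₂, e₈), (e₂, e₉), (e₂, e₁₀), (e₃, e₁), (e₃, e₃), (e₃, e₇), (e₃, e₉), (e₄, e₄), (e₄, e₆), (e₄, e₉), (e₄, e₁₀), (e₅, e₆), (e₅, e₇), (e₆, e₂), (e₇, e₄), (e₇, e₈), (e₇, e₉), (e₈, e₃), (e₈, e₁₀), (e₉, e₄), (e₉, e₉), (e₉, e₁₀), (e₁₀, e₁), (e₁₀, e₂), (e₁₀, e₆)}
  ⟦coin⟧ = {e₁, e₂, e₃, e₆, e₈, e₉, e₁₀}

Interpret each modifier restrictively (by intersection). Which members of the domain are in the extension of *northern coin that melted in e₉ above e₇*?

{e₉}

⟦that melted⟧ = ⟦melted⟧ = {e₃, e₅, e₆, e₇, e₈, e₉}
⟦in e₉⟧ = {x : ⟨x, e₉⟩ ∈ ⟦in⟧} = {e₁, e₂, e₃, e₄, e₇, e₉}
⟦above e₇⟧ = {x : ⟨x, e₇⟩ ∈ ⟦above⟧} = {e₁, e₃, e₆, e₇, e₉, e₁₀}
⟦coin⟧ = {e₁, e₂, e₃, e₆, e₈, e₉, e₁₀}
… ∩ ⟦that melted⟧ = {e₁, e₂, e₃, e₆, e₈, e₉, e₁₀} ∩ {e₃, e₅, e₆, e₇, e₈, e₉} = {e₃, e₆, e₈, e₉}
… ∩ ⟦in e₉⟧ = {e₃, e₆, e₈, e₉} ∩ {e₁, e₂, e₃, e₄, e₇, e₉} = {e₃, e₉}
… ∩ ⟦above e₇⟧ = {e₃, e₉} ∩ {e₁, e₃, e₆, e₇, e₉, e₁₀} = {e₃, e₉}
… ∩ ⟦northern⟧ = {e₃, e₉} ∩ {e₁, e₂, e₅, e₆, e₈, e₉, e₁₀} = {e₉}
So ⟦northern coin that melted in e₉ above e₇⟧ = {e₉}.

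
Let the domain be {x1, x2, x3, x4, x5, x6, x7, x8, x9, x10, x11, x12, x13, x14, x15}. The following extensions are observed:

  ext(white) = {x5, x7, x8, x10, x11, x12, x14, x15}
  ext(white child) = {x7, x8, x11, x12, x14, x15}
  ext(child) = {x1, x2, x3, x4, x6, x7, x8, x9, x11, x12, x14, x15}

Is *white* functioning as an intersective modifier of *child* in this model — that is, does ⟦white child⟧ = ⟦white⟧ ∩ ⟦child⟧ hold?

⟦white⟧ ∩ ⟦child⟧ = {x5, x7, x8, x10, x11, x12, x14, x15} ∩ {x1, x2, x3, x4, x6, x7, x8, x9, x11, x12, x14, x15} = {x7, x8, x11, x12, x14, x15}
Observed ⟦white child⟧ = {x7, x8, x11, x12, x14, x15}.
These coincide, so the modifier is intersective here.

yes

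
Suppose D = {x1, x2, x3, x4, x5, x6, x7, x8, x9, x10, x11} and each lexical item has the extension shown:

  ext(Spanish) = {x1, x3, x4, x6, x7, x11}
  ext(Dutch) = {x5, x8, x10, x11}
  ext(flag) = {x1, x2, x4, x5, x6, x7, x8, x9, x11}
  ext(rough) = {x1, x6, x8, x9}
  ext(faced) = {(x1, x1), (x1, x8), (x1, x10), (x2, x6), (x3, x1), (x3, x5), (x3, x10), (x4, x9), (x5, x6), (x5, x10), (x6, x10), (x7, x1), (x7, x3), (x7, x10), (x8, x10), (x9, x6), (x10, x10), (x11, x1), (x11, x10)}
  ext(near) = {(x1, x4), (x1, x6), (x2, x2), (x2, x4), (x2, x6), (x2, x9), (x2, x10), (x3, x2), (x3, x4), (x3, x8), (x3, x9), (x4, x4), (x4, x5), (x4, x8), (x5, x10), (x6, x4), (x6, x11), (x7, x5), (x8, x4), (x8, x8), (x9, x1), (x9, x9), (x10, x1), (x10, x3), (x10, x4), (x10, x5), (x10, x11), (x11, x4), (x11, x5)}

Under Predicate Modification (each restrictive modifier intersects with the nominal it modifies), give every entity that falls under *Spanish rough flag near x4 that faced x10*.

⟦near x4⟧ = {x : ⟨x, x4⟩ ∈ ⟦near⟧} = {x1, x2, x3, x4, x6, x8, x10, x11}
⟦that faced x10⟧ = {x : ⟨x, x10⟩ ∈ ⟦faced⟧} = {x1, x3, x5, x6, x7, x8, x10, x11}
⟦flag⟧ = {x1, x2, x4, x5, x6, x7, x8, x9, x11}
… ∩ ⟦near x4⟧ = {x1, x2, x4, x5, x6, x7, x8, x9, x11} ∩ {x1, x2, x3, x4, x6, x8, x10, x11} = {x1, x2, x4, x6, x8, x11}
… ∩ ⟦that faced x10⟧ = {x1, x2, x4, x6, x8, x11} ∩ {x1, x3, x5, x6, x7, x8, x10, x11} = {x1, x6, x8, x11}
… ∩ ⟦Spanish⟧ = {x1, x6, x8, x11} ∩ {x1, x3, x4, x6, x7, x11} = {x1, x6, x11}
… ∩ ⟦rough⟧ = {x1, x6, x11} ∩ {x1, x6, x8, x9} = {x1, x6}
So ⟦Spanish rough flag near x4 that faced x10⟧ = {x1, x6}.

{x1, x6}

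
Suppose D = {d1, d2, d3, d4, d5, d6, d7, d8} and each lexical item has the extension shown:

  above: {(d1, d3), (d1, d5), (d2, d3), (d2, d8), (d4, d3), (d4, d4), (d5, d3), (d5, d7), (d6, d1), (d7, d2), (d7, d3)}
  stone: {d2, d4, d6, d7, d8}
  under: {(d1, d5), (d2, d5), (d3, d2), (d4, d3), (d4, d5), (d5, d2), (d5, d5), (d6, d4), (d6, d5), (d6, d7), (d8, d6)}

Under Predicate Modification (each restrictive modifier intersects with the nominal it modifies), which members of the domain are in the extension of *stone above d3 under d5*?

⟦above d3⟧ = {x : ⟨x, d3⟩ ∈ ⟦above⟧} = {d1, d2, d4, d5, d7}
⟦under d5⟧ = {x : ⟨x, d5⟩ ∈ ⟦under⟧} = {d1, d2, d4, d5, d6}
⟦stone⟧ = {d2, d4, d6, d7, d8}
… ∩ ⟦above d3⟧ = {d2, d4, d6, d7, d8} ∩ {d1, d2, d4, d5, d7} = {d2, d4, d7}
… ∩ ⟦under d5⟧ = {d2, d4, d7} ∩ {d1, d2, d4, d5, d6} = {d2, d4}
So ⟦stone above d3 under d5⟧ = {d2, d4}.

{d2, d4}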